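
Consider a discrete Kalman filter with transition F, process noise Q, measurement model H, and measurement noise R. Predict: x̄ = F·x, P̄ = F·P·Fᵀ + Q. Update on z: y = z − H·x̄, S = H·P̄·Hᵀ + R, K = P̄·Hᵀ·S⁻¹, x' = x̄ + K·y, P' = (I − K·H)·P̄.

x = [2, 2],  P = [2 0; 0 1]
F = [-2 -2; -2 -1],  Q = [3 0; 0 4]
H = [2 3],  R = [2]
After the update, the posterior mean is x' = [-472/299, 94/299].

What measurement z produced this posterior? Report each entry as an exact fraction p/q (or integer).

z = [-2]

x̄ = F·x = [-8, -6]
P̄ = F·P·Fᵀ + Q = [15 10; 10 13]
S = H·P̄·Hᵀ + R = [299]
K = P̄·Hᵀ·S⁻¹ = [60/299; 59/299]
x' − x̄ = [1920/299, 1888/299] = K·y
y = (KᵀK)⁻¹·Kᵀ·(x' − x̄) = [32]
z = y + H·x̄ = [32] + [-34] = [-2]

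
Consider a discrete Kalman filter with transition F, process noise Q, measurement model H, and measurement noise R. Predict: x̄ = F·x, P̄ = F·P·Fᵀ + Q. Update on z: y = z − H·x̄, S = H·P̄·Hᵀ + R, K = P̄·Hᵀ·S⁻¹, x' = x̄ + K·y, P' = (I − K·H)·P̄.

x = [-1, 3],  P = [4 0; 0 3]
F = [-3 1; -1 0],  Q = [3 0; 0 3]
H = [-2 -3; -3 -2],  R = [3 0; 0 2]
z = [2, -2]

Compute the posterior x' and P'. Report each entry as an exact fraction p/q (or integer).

x̄ = F·x = [6, 1]
P̄ = F·P·Fᵀ + Q = [42 12; 12 7]
y = z − H·x̄ = [17, 18]
S = H·P̄·Hᵀ + R = [378 450; 450 552]
K = P̄·Hᵀ·S⁻¹ = [35/171 -25/57; -65/171 25/114]
x' = x̄ + K·y = [271/171, -259/171]
P' = (I − K·H)·P̄ = [44/57 -41/57; -41/57 49/57]

x' = [271/171, -259/171]
P' = [44/57 -41/57; -41/57 49/57]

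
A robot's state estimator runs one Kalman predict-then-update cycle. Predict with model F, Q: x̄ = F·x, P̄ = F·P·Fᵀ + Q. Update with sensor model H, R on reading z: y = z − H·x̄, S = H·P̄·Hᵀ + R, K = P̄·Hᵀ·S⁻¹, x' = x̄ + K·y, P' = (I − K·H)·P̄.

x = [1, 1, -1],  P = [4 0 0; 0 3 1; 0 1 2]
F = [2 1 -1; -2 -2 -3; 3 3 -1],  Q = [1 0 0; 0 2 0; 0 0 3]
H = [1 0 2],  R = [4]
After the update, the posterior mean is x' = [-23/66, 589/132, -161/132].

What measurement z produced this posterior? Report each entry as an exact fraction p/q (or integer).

z = [-3]

x̄ = F·x = [4, -1, 7]
P̄ = F·P·Fᵀ + Q = [20 -17 31; -17 60 -43; 31 -43 62]
S = H·P̄·Hᵀ + R = [396]
K = P̄·Hᵀ·S⁻¹ = [41/198; -103/396; 155/396]
x' − x̄ = [-287/66, 721/132, -1085/132] = K·y
y = (KᵀK)⁻¹·Kᵀ·(x' − x̄) = [-21]
z = y + H·x̄ = [-21] + [18] = [-3]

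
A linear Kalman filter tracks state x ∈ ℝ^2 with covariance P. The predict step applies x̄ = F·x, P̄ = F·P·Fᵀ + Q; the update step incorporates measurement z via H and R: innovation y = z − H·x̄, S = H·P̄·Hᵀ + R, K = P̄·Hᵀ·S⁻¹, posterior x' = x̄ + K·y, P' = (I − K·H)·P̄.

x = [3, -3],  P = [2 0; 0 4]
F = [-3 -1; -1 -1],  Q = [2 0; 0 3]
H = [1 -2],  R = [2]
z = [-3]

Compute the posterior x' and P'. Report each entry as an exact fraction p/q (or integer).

x̄ = F·x = [-6, 0]
P̄ = F·P·Fᵀ + Q = [24 10; 10 9]
y = z − H·x̄ = [3]
S = H·P̄·Hᵀ + R = [22]
K = P̄·Hᵀ·S⁻¹ = [2/11; -4/11]
x' = x̄ + K·y = [-60/11, -12/11]
P' = (I − K·H)·P̄ = [256/11 126/11; 126/11 67/11]

x' = [-60/11, -12/11]
P' = [256/11 126/11; 126/11 67/11]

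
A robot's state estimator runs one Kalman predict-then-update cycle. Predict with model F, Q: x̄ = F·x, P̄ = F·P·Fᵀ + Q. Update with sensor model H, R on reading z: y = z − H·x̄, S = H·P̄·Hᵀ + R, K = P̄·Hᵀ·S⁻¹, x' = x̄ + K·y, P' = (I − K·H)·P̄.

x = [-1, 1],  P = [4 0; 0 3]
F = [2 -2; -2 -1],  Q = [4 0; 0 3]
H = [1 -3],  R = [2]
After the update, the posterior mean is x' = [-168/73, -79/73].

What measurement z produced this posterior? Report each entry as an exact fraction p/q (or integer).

z = [1]

x̄ = F·x = [-4, 1]
P̄ = F·P·Fᵀ + Q = [32 -10; -10 22]
S = H·P̄·Hᵀ + R = [292]
K = P̄·Hᵀ·S⁻¹ = [31/146; -19/73]
x' − x̄ = [124/73, -152/73] = K·y
y = (KᵀK)⁻¹·Kᵀ·(x' − x̄) = [8]
z = y + H·x̄ = [8] + [-7] = [1]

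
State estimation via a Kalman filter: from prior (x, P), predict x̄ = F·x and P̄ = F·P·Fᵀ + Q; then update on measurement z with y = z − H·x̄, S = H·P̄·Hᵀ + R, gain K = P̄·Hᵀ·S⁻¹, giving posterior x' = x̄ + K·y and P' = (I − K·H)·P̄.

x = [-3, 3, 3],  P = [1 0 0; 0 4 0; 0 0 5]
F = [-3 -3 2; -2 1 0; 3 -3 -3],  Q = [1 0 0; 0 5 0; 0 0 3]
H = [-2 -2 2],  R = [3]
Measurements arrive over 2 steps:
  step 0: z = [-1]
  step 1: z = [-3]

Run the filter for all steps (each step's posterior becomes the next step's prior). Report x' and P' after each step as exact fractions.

step 0: x' = [-5592/811, 3149/811, -2973/811], P' = [37650/811 -11166/811 26295/811; -11166/811 8043/811 -3198/811; 26295/811 -3198/811 23439/811]
step 1: x' = [-1906009/843681, 4401983/4218405, -770072/281227], P' = [17553712/843681 11948291/843681 9812678/281227; 11948291/843681 92134574/4218405 10035625/281227; 9812678/281227 10035625/281227 19948335/281227]

step 0: x̄ = F·x = [6, 9, -27]
step 0: P̄ = F·P·Fᵀ + Q = [66 -6 -3; -6 13 -18; -3 -18 93]
step 0: y = z − H·x̄ = [83]
step 0: S = H·P̄·Hᵀ + R = [811]
step 0: K = P̄·Hᵀ·S⁻¹ = [-126/811; -50/811; 228/811]
step 0: x' = x̄ + K·y = [-5592/811, 3149/811, -2973/811]
step 0: P' = (I − K·H)·P̄ = [37650/811 -11166/811 26295/811; -11166/811 8043/811 -3198/811; 26295/811 -3198/811 23439/811]
step 1: x̄ = F·x = [1383/811, 14333/811, -17304/811]
step 1: P̄ = F·P·Fᵀ + Q = [27652/811 56697/811 -22266/811; 56697/811 207362/811 -183159/811; -22266/811 -183159/811 294735/811]
step 1: y = z − H·x̄ = [63607/811]
step 1: S = H·P̄·Hᵀ + R = [4218405/811]
step 1: K = P̄·Hᵀ·S⁻¹ = [-42646/843681; -894436/4218405; 66688/281227]
step 1: x' = x̄ + K·y = [-1906009/843681, 4401983/4218405, -770072/281227]
step 1: P' = (I − K·H)·P̄ = [17553712/843681 11948291/843681 9812678/281227; 11948291/843681 92134574/4218405 10035625/281227; 9812678/281227 10035625/281227 19948335/281227]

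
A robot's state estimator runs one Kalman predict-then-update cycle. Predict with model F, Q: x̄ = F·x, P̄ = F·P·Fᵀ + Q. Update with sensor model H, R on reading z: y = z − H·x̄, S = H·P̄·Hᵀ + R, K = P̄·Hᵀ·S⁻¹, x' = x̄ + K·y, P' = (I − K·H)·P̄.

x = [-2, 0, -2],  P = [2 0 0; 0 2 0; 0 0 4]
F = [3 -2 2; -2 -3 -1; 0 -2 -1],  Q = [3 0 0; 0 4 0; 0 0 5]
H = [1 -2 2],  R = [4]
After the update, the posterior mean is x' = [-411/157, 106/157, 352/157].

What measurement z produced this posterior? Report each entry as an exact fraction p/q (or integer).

x̄ = F·x = [-10, 6, 2]
P̄ = F·P·Fᵀ + Q = [45 -8 0; -8 34 16; 0 16 17]
S = H·P̄·Hᵀ + R = [157]
K = P̄·Hᵀ·S⁻¹ = [61/157; -44/157; 2/157]
x' − x̄ = [1159/157, -836/157, 38/157] = K·y
y = (KᵀK)⁻¹·Kᵀ·(x' − x̄) = [19]
z = y + H·x̄ = [19] + [-18] = [1]

z = [1]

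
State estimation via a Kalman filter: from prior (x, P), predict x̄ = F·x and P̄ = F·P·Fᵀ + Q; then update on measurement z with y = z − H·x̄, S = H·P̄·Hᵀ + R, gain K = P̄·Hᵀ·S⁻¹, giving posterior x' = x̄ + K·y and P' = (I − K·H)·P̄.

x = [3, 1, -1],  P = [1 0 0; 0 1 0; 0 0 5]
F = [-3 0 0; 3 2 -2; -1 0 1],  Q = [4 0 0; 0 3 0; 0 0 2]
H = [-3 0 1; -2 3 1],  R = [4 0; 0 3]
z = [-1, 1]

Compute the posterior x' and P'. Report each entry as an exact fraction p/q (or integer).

x' = [45/847, 9411/16093, -5840/16093]
P' = [601/847 74/847 863/847; 74/847 19489/32186 -9980/16093; 863/847 -9980/16093 56743/16093]

x̄ = F·x = [-9, 13, -4]
P̄ = F·P·Fᵀ + Q = [13 -9 3; -9 36 -13; 3 -13 8]
y = z − H·x̄ = [-24, -52]
S = H·P̄·Hᵀ + R = [111 113; 113 405]
K = P̄·Hᵀ·S⁻¹ = [-235/847 -39/847; -7099/32186 10961/32186; 1888/16093 -1997/16093]
x' = x̄ + K·y = [45/847, 9411/16093, -5840/16093]
P' = (I − K·H)·P̄ = [601/847 74/847 863/847; 74/847 19489/32186 -9980/16093; 863/847 -9980/16093 56743/16093]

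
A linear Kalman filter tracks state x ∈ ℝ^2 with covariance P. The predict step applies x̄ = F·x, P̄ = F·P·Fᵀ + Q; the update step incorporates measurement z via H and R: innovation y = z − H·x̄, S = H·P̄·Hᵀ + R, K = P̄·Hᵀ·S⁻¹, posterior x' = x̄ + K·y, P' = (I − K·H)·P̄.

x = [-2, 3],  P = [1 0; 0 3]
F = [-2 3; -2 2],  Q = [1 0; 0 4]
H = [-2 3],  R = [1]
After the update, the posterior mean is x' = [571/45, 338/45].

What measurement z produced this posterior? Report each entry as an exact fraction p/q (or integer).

z = [-3]

x̄ = F·x = [13, 10]
P̄ = F·P·Fᵀ + Q = [32 22; 22 20]
S = H·P̄·Hᵀ + R = [45]
K = P̄·Hᵀ·S⁻¹ = [2/45; 16/45]
x' − x̄ = [-14/45, -112/45] = K·y
y = (KᵀK)⁻¹·Kᵀ·(x' − x̄) = [-7]
z = y + H·x̄ = [-7] + [4] = [-3]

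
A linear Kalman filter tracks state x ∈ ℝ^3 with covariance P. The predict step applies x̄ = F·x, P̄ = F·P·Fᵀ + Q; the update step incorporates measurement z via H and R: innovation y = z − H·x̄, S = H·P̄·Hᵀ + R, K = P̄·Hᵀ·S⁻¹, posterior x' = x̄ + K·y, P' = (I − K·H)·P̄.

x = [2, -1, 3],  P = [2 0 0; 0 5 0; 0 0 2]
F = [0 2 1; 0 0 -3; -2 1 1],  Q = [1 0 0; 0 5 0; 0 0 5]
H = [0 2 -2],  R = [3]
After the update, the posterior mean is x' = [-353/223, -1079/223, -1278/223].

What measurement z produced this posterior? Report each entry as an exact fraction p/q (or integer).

z = [2]

x̄ = F·x = [1, -9, -2]
P̄ = F·P·Fᵀ + Q = [23 -6 12; -6 23 -6; 12 -6 20]
S = H·P̄·Hᵀ + R = [223]
K = P̄·Hᵀ·S⁻¹ = [-36/223; 58/223; -52/223]
x' − x̄ = [-576/223, 928/223, -832/223] = K·y
y = (KᵀK)⁻¹·Kᵀ·(x' − x̄) = [16]
z = y + H·x̄ = [16] + [-14] = [2]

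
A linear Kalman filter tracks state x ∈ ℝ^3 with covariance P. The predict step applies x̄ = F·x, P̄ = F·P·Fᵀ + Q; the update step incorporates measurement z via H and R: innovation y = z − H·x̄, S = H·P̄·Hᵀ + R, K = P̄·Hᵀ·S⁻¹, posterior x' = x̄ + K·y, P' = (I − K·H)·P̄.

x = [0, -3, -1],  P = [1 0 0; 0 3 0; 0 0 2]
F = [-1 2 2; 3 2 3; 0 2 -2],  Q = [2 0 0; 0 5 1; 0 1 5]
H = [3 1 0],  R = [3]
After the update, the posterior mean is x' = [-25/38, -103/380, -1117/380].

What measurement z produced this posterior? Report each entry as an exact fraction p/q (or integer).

z = [-2]

x̄ = F·x = [-8, -9, -4]
P̄ = F·P·Fᵀ + Q = [23 21 4; 21 44 1; 4 1 25]
S = H·P̄·Hᵀ + R = [380]
K = P̄·Hᵀ·S⁻¹ = [9/38; 107/380; 13/380]
x' − x̄ = [279/38, 3317/380, 403/380] = K·y
y = (KᵀK)⁻¹·Kᵀ·(x' − x̄) = [31]
z = y + H·x̄ = [31] + [-33] = [-2]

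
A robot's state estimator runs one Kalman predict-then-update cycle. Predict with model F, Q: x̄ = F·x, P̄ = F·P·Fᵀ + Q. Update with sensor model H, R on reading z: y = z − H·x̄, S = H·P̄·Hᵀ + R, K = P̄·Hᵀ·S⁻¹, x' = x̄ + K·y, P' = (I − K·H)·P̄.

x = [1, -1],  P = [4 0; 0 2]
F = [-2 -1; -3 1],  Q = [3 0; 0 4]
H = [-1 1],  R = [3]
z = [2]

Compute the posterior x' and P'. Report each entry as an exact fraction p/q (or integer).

x̄ = F·x = [-1, -4]
P̄ = F·P·Fᵀ + Q = [21 22; 22 42]
y = z − H·x̄ = [5]
S = H·P̄·Hᵀ + R = [22]
K = P̄·Hᵀ·S⁻¹ = [1/22; 10/11]
x' = x̄ + K·y = [-17/22, 6/11]
P' = (I − K·H)·P̄ = [461/22 232/11; 232/11 262/11]

x' = [-17/22, 6/11]
P' = [461/22 232/11; 232/11 262/11]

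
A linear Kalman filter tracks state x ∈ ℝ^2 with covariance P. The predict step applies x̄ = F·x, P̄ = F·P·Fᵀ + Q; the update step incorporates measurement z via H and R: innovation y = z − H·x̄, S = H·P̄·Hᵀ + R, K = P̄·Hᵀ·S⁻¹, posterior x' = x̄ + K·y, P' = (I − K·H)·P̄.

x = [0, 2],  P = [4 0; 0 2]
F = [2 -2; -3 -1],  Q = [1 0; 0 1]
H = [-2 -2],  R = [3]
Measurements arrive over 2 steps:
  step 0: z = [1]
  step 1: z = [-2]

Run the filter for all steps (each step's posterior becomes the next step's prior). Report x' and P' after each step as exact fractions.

step 0: x̄ = F·x = [-4, -2]
step 0: P̄ = F·P·Fᵀ + Q = [25 -20; -20 39]
step 0: y = z − H·x̄ = [-11]
step 0: S = H·P̄·Hᵀ + R = [99]
step 0: K = P̄·Hᵀ·S⁻¹ = [-10/99; -38/99]
step 0: x' = x̄ + K·y = [-26/9, 20/9]
step 0: P' = (I − K·H)·P̄ = [2375/99 -2360/99; -2360/99 2417/99]
step 1: x̄ = F·x = [-92/9, 58/9]
step 1: P̄ = F·P·Fᵀ + Q = [38147/99 -18856/99; -18856/99 9731/99]
step 1: y = z − H·x̄ = [-86/9]
step 1: S = H·P̄·Hᵀ + R = [40961/99]
step 1: K = P̄·Hᵀ·S⁻¹ = [-38582/40961; 18250/40961]
step 1: x' = x̄ + K·y = [-50040/40961, 89582/40961]
step 1: P' = (I − K·H)·P̄ = [747157/40961 -689284/40961; -689284/40961 661909/40961]

step 0: x' = [-26/9, 20/9], P' = [2375/99 -2360/99; -2360/99 2417/99]
step 1: x' = [-50040/40961, 89582/40961], P' = [747157/40961 -689284/40961; -689284/40961 661909/40961]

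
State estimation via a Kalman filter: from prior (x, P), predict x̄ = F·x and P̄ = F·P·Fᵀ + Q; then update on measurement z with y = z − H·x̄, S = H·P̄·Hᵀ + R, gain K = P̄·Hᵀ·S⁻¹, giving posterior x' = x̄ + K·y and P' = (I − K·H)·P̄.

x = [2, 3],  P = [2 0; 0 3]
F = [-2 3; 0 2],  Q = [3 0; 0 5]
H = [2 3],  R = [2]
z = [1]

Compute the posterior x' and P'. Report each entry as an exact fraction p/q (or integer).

x̄ = F·x = [5, 6]
P̄ = F·P·Fᵀ + Q = [38 18; 18 17]
y = z − H·x̄ = [-27]
S = H·P̄·Hᵀ + R = [523]
K = P̄·Hᵀ·S⁻¹ = [130/523; 87/523]
x' = x̄ + K·y = [-895/523, 789/523]
P' = (I − K·H)·P̄ = [2974/523 -1896/523; -1896/523 1322/523]

x' = [-895/523, 789/523]
P' = [2974/523 -1896/523; -1896/523 1322/523]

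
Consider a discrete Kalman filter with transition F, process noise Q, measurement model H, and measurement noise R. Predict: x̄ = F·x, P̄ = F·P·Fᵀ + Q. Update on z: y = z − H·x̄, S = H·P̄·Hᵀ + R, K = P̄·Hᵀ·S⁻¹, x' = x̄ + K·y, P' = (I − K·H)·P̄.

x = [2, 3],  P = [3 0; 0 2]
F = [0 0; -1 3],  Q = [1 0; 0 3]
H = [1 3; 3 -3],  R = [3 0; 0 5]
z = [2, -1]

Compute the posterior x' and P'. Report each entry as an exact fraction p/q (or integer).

x' = [949/5231, 3281/5231]
P' = [1743/5231 288/5231; 288/5231 1128/5231]

x̄ = F·x = [0, 7]
P̄ = F·P·Fᵀ + Q = [1 0; 0 24]
y = z − H·x̄ = [-19, 20]
S = H·P̄·Hᵀ + R = [220 -213; -213 230]
K = P̄·Hᵀ·S⁻¹ = [869/5231 873/5231; 1224/5231 -504/5231]
x' = x̄ + K·y = [949/5231, 3281/5231]
P' = (I − K·H)·P̄ = [1743/5231 288/5231; 288/5231 1128/5231]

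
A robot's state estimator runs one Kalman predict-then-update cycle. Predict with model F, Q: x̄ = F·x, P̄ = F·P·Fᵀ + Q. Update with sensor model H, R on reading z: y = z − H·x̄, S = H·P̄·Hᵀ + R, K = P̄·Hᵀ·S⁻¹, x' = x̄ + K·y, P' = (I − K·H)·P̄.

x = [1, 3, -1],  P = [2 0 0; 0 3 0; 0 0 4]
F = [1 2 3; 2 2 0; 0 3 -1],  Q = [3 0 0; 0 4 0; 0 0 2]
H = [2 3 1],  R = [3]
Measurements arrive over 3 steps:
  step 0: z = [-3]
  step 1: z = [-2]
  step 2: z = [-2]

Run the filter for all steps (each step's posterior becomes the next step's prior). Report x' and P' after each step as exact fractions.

step 0: x̄ = F·x = [4, 8, 10]
step 0: P̄ = F·P·Fᵀ + Q = [53 16 6; 16 24 18; 6 18 33]
step 0: y = z − H·x̄ = [-45]
step 0: S = H·P̄·Hᵀ + R = [788]
step 0: K = P̄·Hᵀ·S⁻¹ = [40/197; 61/394; 99/788]
step 0: x' = x̄ + K·y = [-1012/197, 407/394, 3425/788]
step 0: P' = (I − K·H)·P̄ = [4041/197 -1728/197 -2778/197; -1728/197 1007/197 1053/394; -2778/197 1053/394 16203/788]
step 1: x̄ = F·x = [7855/788, -1617/197, -983/788]
step 1: P̄ = F·P·Fᵀ + Q = [111419/788 -11767/197 -19323/788; -11767/197 7156/197 177/197; -19323/788 177/197 41395/788]
step 1: y = z − H·x̄ = [3101/788]
step 1: S = H·P̄·Hᵀ + R = [109191/788]
step 1: K = P̄·Hᵀ·S⁻¹ = [62311/109191; -7556/109191; 4873/109191]
step 1: x' = x̄ + K·y = [1333657/109191, -925988/109191, -117035/109191]
step 1: P' = (I − K·H)·P̄ = [10511791/109191 -5924594/109191 -3062867/109191; -5924594/109191 3893896/109191 144832/109191; -3062867/109191 144832/109191 5705857/109191]
step 2: x̄ = F·x = [-289808/36397, 815338/109191, -2660929/109191]
step 2: P̄ = F·P·Fᵀ + Q = [12476689/36397 -5485536/36397 -2483762/36397; -5485536/36397 10662760/109191 -6348118/109191; -2483762/36397 -6348118/109191 40100311/109191]
step 2: y = z − H·x̄ = [1735381/109191]
step 2: S = H·P̄·Hᵀ + R = [20739844/109191]
step 2: K = P̄·Hᵀ·S⁻¹ = [4509756/5184961; -3636527/10369922; 6153385/20739844]
step 2: x' = x̄ + K·y = [30389092/5184961, 19637439/10369922, -407623201/20739844]
step 2: P' = (I − K·H)·P̄ = [1032336373/5184961 -481057704/5184961 -607970366/5184961; -481057704/5184961 385211841/5184961 -397949811/10369922; -607970366/5184961 -397949811/10369922 7269921949/20739844]

step 0: x' = [-1012/197, 407/394, 3425/788], P' = [4041/197 -1728/197 -2778/197; -1728/197 1007/197 1053/394; -2778/197 1053/394 16203/788]
step 1: x' = [1333657/109191, -925988/109191, -117035/109191], P' = [10511791/109191 -5924594/109191 -3062867/109191; -5924594/109191 3893896/109191 144832/109191; -3062867/109191 144832/109191 5705857/109191]
step 2: x' = [30389092/5184961, 19637439/10369922, -407623201/20739844], P' = [1032336373/5184961 -481057704/5184961 -607970366/5184961; -481057704/5184961 385211841/5184961 -397949811/10369922; -607970366/5184961 -397949811/10369922 7269921949/20739844]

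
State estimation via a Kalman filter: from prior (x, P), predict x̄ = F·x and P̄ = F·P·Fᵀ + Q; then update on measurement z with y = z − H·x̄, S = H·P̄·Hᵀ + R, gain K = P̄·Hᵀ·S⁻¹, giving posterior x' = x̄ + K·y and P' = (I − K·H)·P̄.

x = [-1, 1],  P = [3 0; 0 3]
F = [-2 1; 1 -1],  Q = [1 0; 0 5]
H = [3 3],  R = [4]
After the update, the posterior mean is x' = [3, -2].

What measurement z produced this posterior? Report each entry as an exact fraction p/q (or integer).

z = [3]

x̄ = F·x = [3, -2]
P̄ = F·P·Fᵀ + Q = [16 -9; -9 11]
S = H·P̄·Hᵀ + R = [85]
K = P̄·Hᵀ·S⁻¹ = [21/85; 6/85]
x' − x̄ = [0, 0] = K·y
y = (KᵀK)⁻¹·Kᵀ·(x' − x̄) = [0]
z = y + H·x̄ = [0] + [3] = [3]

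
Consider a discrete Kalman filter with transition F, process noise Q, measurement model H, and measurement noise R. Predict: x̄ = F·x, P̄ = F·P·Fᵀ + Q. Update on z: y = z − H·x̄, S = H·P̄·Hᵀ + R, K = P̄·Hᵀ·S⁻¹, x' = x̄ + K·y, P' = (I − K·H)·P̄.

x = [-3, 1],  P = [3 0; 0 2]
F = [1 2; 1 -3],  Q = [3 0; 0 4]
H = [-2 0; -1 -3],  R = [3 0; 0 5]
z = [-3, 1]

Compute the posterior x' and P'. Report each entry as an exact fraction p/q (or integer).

x̄ = F·x = [-1, -6]
P̄ = F·P·Fᵀ + Q = [14 -9; -9 25]
y = z − H·x̄ = [-5, -18]
S = H·P̄·Hᵀ + R = [59 -26; -26 190]
K = P̄·Hᵀ·S⁻¹ = [-2491/5267 39/10534; 852/5267 -1713/5267]
x' = x̄ + K·y = [6837/5267, -5028/5267]
P' = (I − K·H)·P̄ = [7473/10534 -1278/5267; -1278/5267 3281/5267]

x' = [6837/5267, -5028/5267]
P' = [7473/10534 -1278/5267; -1278/5267 3281/5267]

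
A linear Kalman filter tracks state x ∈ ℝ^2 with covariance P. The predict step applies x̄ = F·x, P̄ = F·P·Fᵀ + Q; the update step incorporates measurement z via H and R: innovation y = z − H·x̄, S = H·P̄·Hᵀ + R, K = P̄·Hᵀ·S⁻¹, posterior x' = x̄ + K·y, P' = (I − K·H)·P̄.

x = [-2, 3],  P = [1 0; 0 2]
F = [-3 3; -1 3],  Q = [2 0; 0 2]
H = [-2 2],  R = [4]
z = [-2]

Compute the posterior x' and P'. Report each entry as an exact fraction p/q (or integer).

x' = [37/3, 11]
P' = [197/9 21; 21 21]

x̄ = F·x = [15, 11]
P̄ = F·P·Fᵀ + Q = [29 21; 21 21]
y = z − H·x̄ = [6]
S = H·P̄·Hᵀ + R = [36]
K = P̄·Hᵀ·S⁻¹ = [-4/9; 0]
x' = x̄ + K·y = [37/3, 11]
P' = (I − K·H)·P̄ = [197/9 21; 21 21]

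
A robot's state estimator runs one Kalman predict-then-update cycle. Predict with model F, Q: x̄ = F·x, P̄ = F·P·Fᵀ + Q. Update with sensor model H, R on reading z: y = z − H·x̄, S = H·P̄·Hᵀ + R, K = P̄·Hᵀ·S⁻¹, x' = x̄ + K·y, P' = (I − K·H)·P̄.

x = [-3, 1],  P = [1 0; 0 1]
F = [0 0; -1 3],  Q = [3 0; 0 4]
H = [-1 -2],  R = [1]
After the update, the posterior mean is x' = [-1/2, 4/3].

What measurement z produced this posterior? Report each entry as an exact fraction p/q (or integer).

x̄ = F·x = [0, 6]
P̄ = F·P·Fᵀ + Q = [3 0; 0 14]
S = H·P̄·Hᵀ + R = [60]
K = P̄·Hᵀ·S⁻¹ = [-1/20; -7/15]
x' − x̄ = [-1/2, -14/3] = K·y
y = (KᵀK)⁻¹·Kᵀ·(x' − x̄) = [10]
z = y + H·x̄ = [10] + [-12] = [-2]

z = [-2]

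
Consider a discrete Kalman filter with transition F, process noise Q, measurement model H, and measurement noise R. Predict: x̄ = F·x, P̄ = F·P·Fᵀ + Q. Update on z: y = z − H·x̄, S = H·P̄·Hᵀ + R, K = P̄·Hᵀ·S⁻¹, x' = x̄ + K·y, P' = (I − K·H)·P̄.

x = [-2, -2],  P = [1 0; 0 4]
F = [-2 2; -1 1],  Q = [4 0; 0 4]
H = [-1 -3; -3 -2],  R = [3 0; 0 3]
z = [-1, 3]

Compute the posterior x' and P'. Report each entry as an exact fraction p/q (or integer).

x̄ = F·x = [0, 0]
P̄ = F·P·Fᵀ + Q = [24 10; 10 9]
y = z − H·x̄ = [-1, 3]
S = H·P̄·Hᵀ + R = [168 236; 236 375]
K = P̄·Hᵀ·S⁻¹ = [731/3652 -339/913; -2547/7304 167/1826]
x' = x̄ + K·y = [-4799/3652, 4551/7304]
P' = (I − K·H)·P̄ = [1185/1826 -1521/3652; -1521/3652 3561/7304]

x' = [-4799/3652, 4551/7304]
P' = [1185/1826 -1521/3652; -1521/3652 3561/7304]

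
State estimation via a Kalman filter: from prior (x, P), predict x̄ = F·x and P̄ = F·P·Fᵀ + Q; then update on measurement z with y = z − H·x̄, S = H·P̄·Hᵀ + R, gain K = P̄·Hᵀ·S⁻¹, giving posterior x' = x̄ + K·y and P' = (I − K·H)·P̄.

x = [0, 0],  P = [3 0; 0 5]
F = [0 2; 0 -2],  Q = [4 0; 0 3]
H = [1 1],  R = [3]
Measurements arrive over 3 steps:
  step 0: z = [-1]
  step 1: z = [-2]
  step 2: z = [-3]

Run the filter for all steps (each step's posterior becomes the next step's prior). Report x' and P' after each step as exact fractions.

step 0: x̄ = F·x = [0, 0]
step 0: P̄ = F·P·Fᵀ + Q = [24 -20; -20 23]
step 0: y = z − H·x̄ = [-1]
step 0: S = H·P̄·Hᵀ + R = [10]
step 0: K = P̄·Hᵀ·S⁻¹ = [2/5; 3/10]
step 0: x' = x̄ + K·y = [-2/5, -3/10]
step 0: P' = (I − K·H)·P̄ = [112/5 -106/5; -106/5 221/10]
step 1: x̄ = F·x = [-3/5, 3/5]
step 1: P̄ = F·P·Fᵀ + Q = [462/5 -442/5; -442/5 457/5]
step 1: y = z − H·x̄ = [-2]
step 1: S = H·P̄·Hᵀ + R = [10]
step 1: K = P̄·Hᵀ·S⁻¹ = [2/5; 3/10]
step 1: x' = x̄ + K·y = [-7/5, 0]
step 1: P' = (I − K·H)·P̄ = [454/5 -448/5; -448/5 181/2]
step 2: x̄ = F·x = [0, 0]
step 2: P̄ = F·P·Fᵀ + Q = [366 -362; -362 365]
step 2: y = z − H·x̄ = [-3]
step 2: S = H·P̄·Hᵀ + R = [10]
step 2: K = P̄·Hᵀ·S⁻¹ = [2/5; 3/10]
step 2: x' = x̄ + K·y = [-6/5, -9/10]
step 2: P' = (I − K·H)·P̄ = [1822/5 -1816/5; -1816/5 3641/10]

step 0: x' = [-2/5, -3/10], P' = [112/5 -106/5; -106/5 221/10]
step 1: x' = [-7/5, 0], P' = [454/5 -448/5; -448/5 181/2]
step 2: x' = [-6/5, -9/10], P' = [1822/5 -1816/5; -1816/5 3641/10]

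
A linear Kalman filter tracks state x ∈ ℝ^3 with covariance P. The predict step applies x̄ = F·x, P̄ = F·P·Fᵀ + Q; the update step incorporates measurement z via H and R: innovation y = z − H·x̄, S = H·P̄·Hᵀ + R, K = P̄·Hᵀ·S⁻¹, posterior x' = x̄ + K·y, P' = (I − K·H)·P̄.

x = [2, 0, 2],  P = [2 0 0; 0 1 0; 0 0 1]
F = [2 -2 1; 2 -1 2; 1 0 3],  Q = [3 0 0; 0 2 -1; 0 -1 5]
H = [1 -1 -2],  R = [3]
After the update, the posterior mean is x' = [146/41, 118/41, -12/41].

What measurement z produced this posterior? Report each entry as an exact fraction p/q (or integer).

z = [2]

x̄ = F·x = [6, 8, 8]
P̄ = F·P·Fᵀ + Q = [16 12 7; 12 15 9; 7 9 16]
S = H·P̄·Hᵀ + R = [82]
K = P̄·Hᵀ·S⁻¹ = [-5/41; -21/82; -17/41]
x' − x̄ = [-100/41, -210/41, -340/41] = K·y
y = (KᵀK)⁻¹·Kᵀ·(x' − x̄) = [20]
z = y + H·x̄ = [20] + [-18] = [2]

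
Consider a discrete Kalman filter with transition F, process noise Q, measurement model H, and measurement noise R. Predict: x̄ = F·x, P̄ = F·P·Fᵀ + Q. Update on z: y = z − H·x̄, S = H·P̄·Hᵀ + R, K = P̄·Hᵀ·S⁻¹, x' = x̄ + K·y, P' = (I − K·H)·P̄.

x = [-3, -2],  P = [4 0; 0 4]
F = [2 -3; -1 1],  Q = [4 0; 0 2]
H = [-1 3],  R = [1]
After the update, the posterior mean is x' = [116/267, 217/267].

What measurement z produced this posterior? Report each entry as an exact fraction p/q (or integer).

x̄ = F·x = [0, 1]
P̄ = F·P·Fᵀ + Q = [56 -20; -20 10]
S = H·P̄·Hᵀ + R = [267]
K = P̄·Hᵀ·S⁻¹ = [-116/267; 50/267]
x' − x̄ = [116/267, -50/267] = K·y
y = (KᵀK)⁻¹·Kᵀ·(x' − x̄) = [-1]
z = y + H·x̄ = [-1] + [3] = [2]

z = [2]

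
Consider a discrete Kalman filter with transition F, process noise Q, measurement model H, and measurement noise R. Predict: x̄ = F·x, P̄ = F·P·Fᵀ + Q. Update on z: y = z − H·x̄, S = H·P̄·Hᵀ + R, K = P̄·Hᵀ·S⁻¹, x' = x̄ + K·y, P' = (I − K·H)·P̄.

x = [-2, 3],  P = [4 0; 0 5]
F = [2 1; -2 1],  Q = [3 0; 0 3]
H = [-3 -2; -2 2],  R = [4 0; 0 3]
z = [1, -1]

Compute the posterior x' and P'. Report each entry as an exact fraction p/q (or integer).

x̄ = F·x = [-1, 7]
P̄ = F·P·Fᵀ + Q = [24 -11; -11 24]
y = z − H·x̄ = [12, -17]
S = H·P̄·Hᵀ + R = [184 70; 70 283]
K = P̄·Hᵀ·S⁻¹ = [-4625/23586 -2345/11793; -9145/47172 6965/23586]
x' = x̄ + K·y = [322/11793, -8173/23586]
P' = (I − K·H)·P̄ = [3257/11793 -521/23586; -521/23586 19853/47172]

x' = [322/11793, -8173/23586]
P' = [3257/11793 -521/23586; -521/23586 19853/47172]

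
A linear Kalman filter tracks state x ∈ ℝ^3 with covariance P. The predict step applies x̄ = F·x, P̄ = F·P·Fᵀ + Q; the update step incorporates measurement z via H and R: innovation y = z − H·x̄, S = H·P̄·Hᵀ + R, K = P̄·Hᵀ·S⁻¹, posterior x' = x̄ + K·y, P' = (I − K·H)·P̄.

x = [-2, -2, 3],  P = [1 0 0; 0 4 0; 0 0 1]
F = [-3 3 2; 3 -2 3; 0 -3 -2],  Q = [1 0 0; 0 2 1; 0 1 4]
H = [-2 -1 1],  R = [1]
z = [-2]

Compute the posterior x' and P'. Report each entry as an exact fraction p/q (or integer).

x̄ = F·x = [6, 7, 0]
P̄ = F·P·Fᵀ + Q = [50 -27 -40; -27 36 19; -40 19 44]
y = z − H·x̄ = [17]
S = H·P̄·Hᵀ + R = [295]
K = P̄·Hᵀ·S⁻¹ = [-113/295; 37/295; 21/59]
x' = x̄ + K·y = [-151/295, 2694/295, 357/59]
P' = (I − K·H)·P̄ = [1981/295 -3784/295 13/59; -3784/295 9251/295 344/59; 13/59 344/59 391/59]

x' = [-151/295, 2694/295, 357/59]
P' = [1981/295 -3784/295 13/59; -3784/295 9251/295 344/59; 13/59 344/59 391/59]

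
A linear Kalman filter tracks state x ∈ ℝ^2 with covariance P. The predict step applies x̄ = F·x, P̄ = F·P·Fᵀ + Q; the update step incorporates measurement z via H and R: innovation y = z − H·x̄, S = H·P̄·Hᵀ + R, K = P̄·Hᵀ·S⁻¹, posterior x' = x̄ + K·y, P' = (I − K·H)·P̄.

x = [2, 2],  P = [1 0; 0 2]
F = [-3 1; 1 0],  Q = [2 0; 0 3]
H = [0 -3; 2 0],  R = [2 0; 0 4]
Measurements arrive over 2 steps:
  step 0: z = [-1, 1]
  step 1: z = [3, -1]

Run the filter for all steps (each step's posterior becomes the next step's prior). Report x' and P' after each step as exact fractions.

step 0: x' = [199/902, 170/451], P' = [413/451 -6/451; -6/451 94/451]
step 1: x' = [-64073/162725, -29899/32545], P' = [145929/162725 -498/32545; -498/32545 1354/6509]

step 0: x̄ = F·x = [-4, 2]
step 0: P̄ = F·P·Fᵀ + Q = [13 -3; -3 4]
step 0: y = z − H·x̄ = [5, 9]
step 0: S = H·P̄·Hᵀ + R = [38 18; 18 56]
step 0: K = P̄·Hᵀ·S⁻¹ = [9/451 413/902; -141/451 -3/451]
step 0: x' = x̄ + K·y = [199/902, 170/451]
step 0: P' = (I − K·H)·P̄ = [413/451 -6/451; -6/451 94/451]
step 1: x̄ = F·x = [-257/902, 199/902]
step 1: P̄ = F·P·Fᵀ + Q = [4749/451 -1245/451; -1245/451 1766/451]
step 1: y = z − H·x̄ = [3303/902, -194/451]
step 1: S = H·P̄·Hᵀ + R = [16796/451 7470/451; 7470/451 20800/451]
step 1: K = P̄·Hᵀ·S⁻¹ = [747/32545 145929/325450; -2031/6509 -249/32545]
step 1: x' = x̄ + K·y = [-64073/162725, -29899/32545]
step 1: P' = (I − K·H)·P̄ = [145929/162725 -498/32545; -498/32545 1354/6509]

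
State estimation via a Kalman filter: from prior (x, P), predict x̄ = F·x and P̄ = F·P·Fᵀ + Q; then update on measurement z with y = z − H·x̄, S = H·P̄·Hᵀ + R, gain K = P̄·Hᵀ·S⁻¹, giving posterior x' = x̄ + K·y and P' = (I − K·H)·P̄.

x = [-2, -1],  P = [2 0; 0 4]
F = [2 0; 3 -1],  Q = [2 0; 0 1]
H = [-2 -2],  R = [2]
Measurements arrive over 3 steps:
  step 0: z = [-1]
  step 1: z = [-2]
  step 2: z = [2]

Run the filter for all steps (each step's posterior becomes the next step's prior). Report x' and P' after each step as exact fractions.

step 0: x̄ = F·x = [-4, -5]
step 0: P̄ = F·P·Fᵀ + Q = [10 12; 12 23]
step 0: y = z − H·x̄ = [-19]
step 0: S = H·P̄·Hᵀ + R = [230]
step 0: K = P̄·Hᵀ·S⁻¹ = [-22/115; -7/23]
step 0: x' = x̄ + K·y = [-42/115, 18/23]
step 0: P' = (I − K·H)·P̄ = [182/115 -32/23; -32/23 39/23]
step 1: x̄ = F·x = [-84/115, -216/115]
step 1: P̄ = F·P·Fᵀ + Q = [958/115 1412/115; 1412/115 2908/115]
step 1: y = z − H·x̄ = [-166/23]
step 1: S = H·P̄·Hᵀ + R = [5398/23]
step 1: K = P̄·Hᵀ·S⁻¹ = [-474/2699; -864/2699]
step 1: x' = x̄ + K·y = [7248/13495, 5832/13495]
step 1: P' = (I − K·H)·P̄ = [14734/13495 -12364/13495; -12364/13495 16684/13495]
step 2: x̄ = F·x = [14496/13495, 15912/13495]
step 2: P̄ = F·P·Fᵀ + Q = [85926/13495 113132/13495; 113132/13495 236969/13495]
step 2: y = z − H·x̄ = [87806/13495]
step 2: S = H·P̄·Hᵀ + R = [2223626/13495]
step 2: K = P̄·Hᵀ·S⁻¹ = [-199058/1111813; -350101/1111813]
step 2: x' = x̄ + K·y = [-100900/1111813, -967010/1111813]
step 2: P' = (I − K·H)·P̄ = [1206778/1111813 -1007720/1111813; -1007720/1111813 1357821/1111813]

step 0: x' = [-42/115, 18/23], P' = [182/115 -32/23; -32/23 39/23]
step 1: x' = [7248/13495, 5832/13495], P' = [14734/13495 -12364/13495; -12364/13495 16684/13495]
step 2: x' = [-100900/1111813, -967010/1111813], P' = [1206778/1111813 -1007720/1111813; -1007720/1111813 1357821/1111813]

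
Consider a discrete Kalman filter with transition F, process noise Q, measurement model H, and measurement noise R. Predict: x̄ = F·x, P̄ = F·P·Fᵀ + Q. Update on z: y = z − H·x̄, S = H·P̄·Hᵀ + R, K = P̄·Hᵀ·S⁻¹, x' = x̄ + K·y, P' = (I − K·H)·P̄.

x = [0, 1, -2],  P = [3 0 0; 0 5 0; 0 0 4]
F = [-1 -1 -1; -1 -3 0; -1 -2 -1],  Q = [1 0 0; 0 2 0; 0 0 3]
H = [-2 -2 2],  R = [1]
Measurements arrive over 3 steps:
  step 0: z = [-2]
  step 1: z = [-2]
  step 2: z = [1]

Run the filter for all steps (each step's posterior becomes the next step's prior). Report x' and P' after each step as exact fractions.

step 0: x' = [95/39, 23/39, 80/39], P' = [737/117 146/117 869/117; 146/117 950/117 1061/117; 869/117 1061/117 1910/117]
step 1: x' = [-58/289, 4244/2601, 1181/2601], P' = [3294/289 8975/2601 37934/2601; 8975/2601 207557/23409 280931/23409; 37934/2601 280931/23409 614576/23409]
step 2: x' = [7161981/6265793, -9293292/6265793, 1061575/6265793], P' = [88732260/6265793 20734248/6265793 107615578/6265793; 20734248/6265793 55335459/6265793 74106858/6265793; 107615578/6265793 74106858/6265793 179469253/6265793]

step 0: x̄ = F·x = [1, -3, 0]
step 0: P̄ = F·P·Fᵀ + Q = [13 18 17; 18 50 33; 17 33 30]
step 0: y = z − H·x̄ = [-6]
step 0: S = H·P̄·Hᵀ + R = [117]
step 0: K = P̄·Hᵀ·S⁻¹ = [-28/117; -70/117; -40/117]
step 0: x' = x̄ + K·y = [95/39, 23/39, 80/39]
step 0: P' = (I − K·H)·P̄ = [737/117 146/117 869/117; 146/117 950/117 1061/117; 869/117 1061/117 1910/117]
step 1: x̄ = F·x = [-66/13, -164/39, -17/3]
step 1: P̄ = F·P·Fᵀ + Q = [874/13 2741/39 254/3; 2741/39 10397/117 863/9; 254/3 863/9 1028/9]
step 1: y = z − H·x̄ = [-120/13]
step 1: S = H·P̄·Hᵀ + R = [2601/13]
step 1: K = P̄·Hᵀ·S⁻¹ = [-458/867; -4934/7803; -5174/7803]
step 1: x' = x̄ + K·y = [-58/289, 4244/2601, 1181/2601]
step 1: P' = (I − K·H)·P̄ = [3294/289 8975/2601 37934/2601; 8975/2601 207557/23409 280931/23409; 37934/2601 280931/23409 614576/23409]
step 2: x̄ = F·x = [-4903/2601, -4070/867, -3049/867]
step 2: P̄ = F·P·Fᵀ + Q = [2518580/23409 798928/7803 1021478/7803; 798928/7803 296255/2601 344470/2601; 1021478/7803 344470/2601 434609/2601]
step 2: y = z − H·x̄ = [-13331/2601]
step 2: S = H·P̄·Hᵀ + R = [6265793/23409]
step 2: K = P̄·Hᵀ·S⁻¹ = [-3701860/6265793; -3925698/6265793; -4506366/6265793]
step 2: x' = x̄ + K·y = [7161981/6265793, -9293292/6265793, 1061575/6265793]
step 2: P' = (I − K·H)·P̄ = [88732260/6265793 20734248/6265793 107615578/6265793; 20734248/6265793 55335459/6265793 74106858/6265793; 107615578/6265793 74106858/6265793 179469253/6265793]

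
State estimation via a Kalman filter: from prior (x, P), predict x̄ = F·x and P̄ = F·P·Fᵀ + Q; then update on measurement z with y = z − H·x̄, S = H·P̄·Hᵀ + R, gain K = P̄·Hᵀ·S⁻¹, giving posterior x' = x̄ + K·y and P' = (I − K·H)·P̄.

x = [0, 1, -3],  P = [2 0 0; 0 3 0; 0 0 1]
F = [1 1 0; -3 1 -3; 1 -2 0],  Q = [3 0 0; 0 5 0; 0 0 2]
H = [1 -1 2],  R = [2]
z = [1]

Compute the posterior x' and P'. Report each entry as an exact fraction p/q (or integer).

x' = [9/7, 86/21, 38/21]
P' = [389/49 -85/49 -236/49; -85/49 1301/147 716/147; -236/49 716/147 752/147]

x̄ = F·x = [1, 10, -2]
P̄ = F·P·Fᵀ + Q = [8 -3 -4; -3 35 -12; -4 -12 16]
y = z − H·x̄ = [14]
S = H·P̄·Hᵀ + R = [147]
K = P̄·Hᵀ·S⁻¹ = [1/49; -62/147; 40/147]
x' = x̄ + K·y = [9/7, 86/21, 38/21]
P' = (I − K·H)·P̄ = [389/49 -85/49 -236/49; -85/49 1301/147 716/147; -236/49 716/147 752/147]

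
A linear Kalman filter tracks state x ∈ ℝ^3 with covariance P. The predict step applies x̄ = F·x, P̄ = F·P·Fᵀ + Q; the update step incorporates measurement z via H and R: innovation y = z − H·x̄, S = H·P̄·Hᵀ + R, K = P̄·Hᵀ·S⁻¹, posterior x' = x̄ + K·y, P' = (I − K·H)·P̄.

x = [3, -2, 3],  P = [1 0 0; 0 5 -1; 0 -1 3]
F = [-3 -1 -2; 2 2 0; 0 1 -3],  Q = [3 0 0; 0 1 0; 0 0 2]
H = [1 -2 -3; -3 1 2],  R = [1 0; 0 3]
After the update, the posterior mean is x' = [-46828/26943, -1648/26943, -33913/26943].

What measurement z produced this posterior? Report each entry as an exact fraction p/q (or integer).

x̄ = F·x = [-13, 2, -11]
P̄ = F·P·Fᵀ + Q = [25 -12 12; -12 25 16; 12 16 40]
S = H·P̄·Hᵀ + R = [654 -429; -429 405]
K = P̄·Hᵀ·S⁻¹ = [-2418/8981 -11875/26943; -517/8981 4544/26943; -3440/8981 -6940/26943]
x' − x̄ = [303431/26943, -55534/26943, 262460/26943] = K·y
y = (KᵀK)⁻¹·Kᵀ·(x' − x̄) = [-14, -17]
z = y + H·x̄ = [-14, -17] + [16, 19] = [2, 2]

z = [2, 2]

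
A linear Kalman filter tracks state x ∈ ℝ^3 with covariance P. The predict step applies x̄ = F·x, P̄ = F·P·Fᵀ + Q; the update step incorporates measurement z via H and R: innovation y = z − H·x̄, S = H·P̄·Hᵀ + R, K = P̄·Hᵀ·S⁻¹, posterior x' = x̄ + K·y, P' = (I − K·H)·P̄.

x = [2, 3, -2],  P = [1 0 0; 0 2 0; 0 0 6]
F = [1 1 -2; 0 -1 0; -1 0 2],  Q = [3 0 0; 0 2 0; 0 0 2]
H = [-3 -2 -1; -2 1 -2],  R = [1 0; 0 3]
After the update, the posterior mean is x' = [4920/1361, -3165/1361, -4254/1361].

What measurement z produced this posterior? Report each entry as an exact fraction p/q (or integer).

x̄ = F·x = [9, -3, -6]
P̄ = F·P·Fᵀ + Q = [30 -2 -25; -2 4 0; -25 0 27]
S = H·P̄·Hᵀ + R = [140 24; 24 43]
K = P̄·Hᵀ·S⁻¹ = [-2335/5444 -54/1361; -139/2722 292/1361; 540/1361 -428/1361]
x' − x̄ = [-7329/1361, 918/1361, 3912/1361] = K·y
y = (KᵀK)⁻¹·Kᵀ·(x' − x̄) = [12, 6]
z = y + H·x̄ = [12, 6] + [-15, -9] = [-3, -3]

z = [-3, -3]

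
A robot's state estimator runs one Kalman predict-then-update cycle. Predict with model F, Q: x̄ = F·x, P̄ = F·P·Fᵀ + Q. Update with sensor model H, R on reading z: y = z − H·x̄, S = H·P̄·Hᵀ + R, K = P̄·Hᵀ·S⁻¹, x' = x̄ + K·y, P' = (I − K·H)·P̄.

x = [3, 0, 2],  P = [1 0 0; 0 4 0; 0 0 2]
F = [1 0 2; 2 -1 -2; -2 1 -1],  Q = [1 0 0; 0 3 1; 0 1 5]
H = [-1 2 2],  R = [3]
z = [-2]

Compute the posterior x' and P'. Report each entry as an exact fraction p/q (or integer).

x̄ = F·x = [7, 2, -8]
P̄ = F·P·Fᵀ + Q = [10 -6 -6; -6 19 -3; -6 -3 15]
y = z − H·x̄ = [17]
S = H·P̄·Hᵀ + R = [173]
K = P̄·Hᵀ·S⁻¹ = [-34/173; 38/173; 30/173]
x' = x̄ + K·y = [633/173, 992/173, -874/173]
P' = (I − K·H)·P̄ = [574/173 254/173 -18/173; 254/173 1843/173 -1659/173; -18/173 -1659/173 1695/173]

x' = [633/173, 992/173, -874/173]
P' = [574/173 254/173 -18/173; 254/173 1843/173 -1659/173; -18/173 -1659/173 1695/173]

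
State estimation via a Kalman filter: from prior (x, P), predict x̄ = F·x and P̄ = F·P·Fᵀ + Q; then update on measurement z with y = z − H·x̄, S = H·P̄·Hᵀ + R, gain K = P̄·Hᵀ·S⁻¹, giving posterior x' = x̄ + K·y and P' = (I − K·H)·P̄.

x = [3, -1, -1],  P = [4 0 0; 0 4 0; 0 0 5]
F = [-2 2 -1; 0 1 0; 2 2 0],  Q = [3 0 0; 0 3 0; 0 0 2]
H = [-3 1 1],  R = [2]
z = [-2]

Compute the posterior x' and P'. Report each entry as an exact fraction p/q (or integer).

x' = [45/53, -137/371, 56/53]
P' = [328/53 280/53 672/53; 280/53 2516/371 478/53; 672/53 478/53 1550/53]

x̄ = F·x = [-7, -1, 4]
P̄ = F·P·Fᵀ + Q = [40 8 0; 8 7 8; 0 8 34]
y = z − H·x̄ = [-26]
S = H·P̄·Hᵀ + R = [371]
K = P̄·Hᵀ·S⁻¹ = [-16/53; -9/371; 6/53]
x' = x̄ + K·y = [45/53, -137/371, 56/53]
P' = (I − K·H)·P̄ = [328/53 280/53 672/53; 280/53 2516/371 478/53; 672/53 478/53 1550/53]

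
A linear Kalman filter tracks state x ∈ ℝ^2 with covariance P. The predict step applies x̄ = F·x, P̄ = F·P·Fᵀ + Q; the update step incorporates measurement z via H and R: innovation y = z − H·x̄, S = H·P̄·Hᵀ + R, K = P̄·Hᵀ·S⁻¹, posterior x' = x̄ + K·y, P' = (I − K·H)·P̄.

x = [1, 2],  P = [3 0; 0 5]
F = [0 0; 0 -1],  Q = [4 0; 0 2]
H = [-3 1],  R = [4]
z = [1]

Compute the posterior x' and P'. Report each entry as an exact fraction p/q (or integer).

x' = [-36/47, -73/47]
P' = [44/47 84/47; 84/47 280/47]

x̄ = F·x = [0, -2]
P̄ = F·P·Fᵀ + Q = [4 0; 0 7]
y = z − H·x̄ = [3]
S = H·P̄·Hᵀ + R = [47]
K = P̄·Hᵀ·S⁻¹ = [-12/47; 7/47]
x' = x̄ + K·y = [-36/47, -73/47]
P' = (I − K·H)·P̄ = [44/47 84/47; 84/47 280/47]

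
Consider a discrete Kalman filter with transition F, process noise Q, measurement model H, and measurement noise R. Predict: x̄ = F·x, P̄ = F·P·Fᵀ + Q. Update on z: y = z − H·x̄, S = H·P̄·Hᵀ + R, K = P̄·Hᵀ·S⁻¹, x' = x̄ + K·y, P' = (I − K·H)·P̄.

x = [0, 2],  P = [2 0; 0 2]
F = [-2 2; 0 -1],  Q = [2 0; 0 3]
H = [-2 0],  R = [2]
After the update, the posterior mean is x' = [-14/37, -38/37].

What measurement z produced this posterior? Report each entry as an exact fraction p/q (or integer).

z = [1]

x̄ = F·x = [4, -2]
P̄ = F·P·Fᵀ + Q = [18 -4; -4 5]
S = H·P̄·Hᵀ + R = [74]
K = P̄·Hᵀ·S⁻¹ = [-18/37; 4/37]
x' − x̄ = [-162/37, 36/37] = K·y
y = (KᵀK)⁻¹·Kᵀ·(x' − x̄) = [9]
z = y + H·x̄ = [9] + [-8] = [1]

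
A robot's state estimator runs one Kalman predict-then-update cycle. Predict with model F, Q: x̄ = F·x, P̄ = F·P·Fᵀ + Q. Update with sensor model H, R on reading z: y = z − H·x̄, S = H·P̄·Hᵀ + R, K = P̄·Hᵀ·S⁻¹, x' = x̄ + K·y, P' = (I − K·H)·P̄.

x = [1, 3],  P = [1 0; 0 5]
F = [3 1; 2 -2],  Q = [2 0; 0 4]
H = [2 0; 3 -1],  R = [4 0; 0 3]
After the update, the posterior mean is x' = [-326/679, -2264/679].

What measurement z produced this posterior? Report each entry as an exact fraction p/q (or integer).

x̄ = F·x = [6, -4]
P̄ = F·P·Fᵀ + Q = [16 -4; -4 28]
S = H·P̄·Hᵀ + R = [68 104; 104 199]
K = P̄·Hᵀ·S⁻¹ = [240/679 52/679; 642/679 -472/679]
x' − x̄ = [-4400/679, 452/679] = K·y
y = (KᵀK)⁻¹·Kᵀ·(x' − x̄) = [-14, -20]
z = y + H·x̄ = [-14, -20] + [12, 22] = [-2, 2]

z = [-2, 2]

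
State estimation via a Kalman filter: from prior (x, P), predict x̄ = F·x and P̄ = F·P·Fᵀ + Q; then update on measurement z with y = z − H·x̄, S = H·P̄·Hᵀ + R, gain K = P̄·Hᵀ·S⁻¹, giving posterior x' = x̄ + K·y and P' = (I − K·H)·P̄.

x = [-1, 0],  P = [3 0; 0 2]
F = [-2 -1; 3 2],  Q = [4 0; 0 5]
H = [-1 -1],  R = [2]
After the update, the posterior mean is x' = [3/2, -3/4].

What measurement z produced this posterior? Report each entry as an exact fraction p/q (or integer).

x̄ = F·x = [2, -3]
P̄ = F·P·Fᵀ + Q = [18 -22; -22 40]
S = H·P̄·Hᵀ + R = [16]
K = P̄·Hᵀ·S⁻¹ = [1/4; -9/8]
x' − x̄ = [-1/2, 9/4] = K·y
y = (KᵀK)⁻¹·Kᵀ·(x' − x̄) = [-2]
z = y + H·x̄ = [-2] + [1] = [-1]

z = [-1]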